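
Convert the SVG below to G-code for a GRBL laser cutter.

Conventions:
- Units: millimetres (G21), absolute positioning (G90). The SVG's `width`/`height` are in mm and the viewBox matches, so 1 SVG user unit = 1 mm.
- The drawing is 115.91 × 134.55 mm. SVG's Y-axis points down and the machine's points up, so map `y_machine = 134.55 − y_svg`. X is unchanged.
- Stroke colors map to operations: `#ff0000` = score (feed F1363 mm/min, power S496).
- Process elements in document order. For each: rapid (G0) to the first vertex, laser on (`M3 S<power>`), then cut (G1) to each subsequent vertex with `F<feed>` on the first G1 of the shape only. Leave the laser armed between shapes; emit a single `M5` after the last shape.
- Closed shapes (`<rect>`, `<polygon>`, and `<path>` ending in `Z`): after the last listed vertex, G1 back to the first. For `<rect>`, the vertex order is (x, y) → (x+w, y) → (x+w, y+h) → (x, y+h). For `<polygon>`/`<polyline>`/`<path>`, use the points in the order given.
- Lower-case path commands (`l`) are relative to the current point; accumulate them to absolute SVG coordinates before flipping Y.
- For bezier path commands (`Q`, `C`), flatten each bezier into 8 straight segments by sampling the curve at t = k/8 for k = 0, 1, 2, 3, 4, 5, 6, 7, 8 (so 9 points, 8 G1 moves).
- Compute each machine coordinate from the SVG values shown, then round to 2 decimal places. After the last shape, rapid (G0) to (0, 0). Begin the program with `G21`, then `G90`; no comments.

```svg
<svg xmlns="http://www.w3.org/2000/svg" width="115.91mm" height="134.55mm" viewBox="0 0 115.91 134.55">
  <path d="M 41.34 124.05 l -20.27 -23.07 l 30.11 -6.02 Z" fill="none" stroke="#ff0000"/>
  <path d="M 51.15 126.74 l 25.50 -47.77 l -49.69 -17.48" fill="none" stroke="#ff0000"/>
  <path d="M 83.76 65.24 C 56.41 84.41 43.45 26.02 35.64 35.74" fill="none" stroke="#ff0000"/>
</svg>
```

viewBox `0 0 115.91 134.55` with mm width/height → 1 unit = 1 mm. Flip: y_m = 134.55 − y_svg.

**Shape 1** — `<path>` regular polygon, stroke `#ff0000` → score (S496, F1363). Machine vertices: (41.34,10.50) → (21.07,33.57) → (51.18,39.59) → (41.34,10.50). Closed: final G1 returns to the first vertex.

**Shape 2** — `<path>` open polyline, stroke `#ff0000` → score (S496, F1363). Machine vertices: (51.15,7.81) → (76.65,55.58) → (26.96,73.06). Open path.

**Shape 3** — `<path>` cubic bezier, stroke `#ff0000` → score (S496, F1363). Control points (SVG): P0=(83.76,65.24), P1=(56.41,84.41), P2=(43.45,26.02), P3=(35.64,35.74); sampled at t=k/8. Machine vertices: (83.76,69.31) → (74.16,65.47) → (65.80,67.20) → (58.57,72.78) → (52.37,80.52) → (47.09,88.69) → (42.61,95.61) → (38.83,99.55) → (35.64,98.81). Open path.

G21
G90
G0 X41.34 Y10.50
M3 S496
G1 X21.07 Y33.57 F1363
G1 X51.18 Y39.59
G1 X41.34 Y10.50
G0 X51.15 Y7.81
M3 S496
G1 X76.65 Y55.58 F1363
G1 X26.96 Y73.06
G0 X83.76 Y69.31
M3 S496
G1 X74.16 Y65.47 F1363
G1 X65.80 Y67.20
G1 X58.57 Y72.78
G1 X52.37 Y80.52
G1 X47.09 Y88.69
G1 X42.61 Y95.61
G1 X38.83 Y99.55
G1 X35.64 Y98.81
M5
G0 X0.00 Y0.00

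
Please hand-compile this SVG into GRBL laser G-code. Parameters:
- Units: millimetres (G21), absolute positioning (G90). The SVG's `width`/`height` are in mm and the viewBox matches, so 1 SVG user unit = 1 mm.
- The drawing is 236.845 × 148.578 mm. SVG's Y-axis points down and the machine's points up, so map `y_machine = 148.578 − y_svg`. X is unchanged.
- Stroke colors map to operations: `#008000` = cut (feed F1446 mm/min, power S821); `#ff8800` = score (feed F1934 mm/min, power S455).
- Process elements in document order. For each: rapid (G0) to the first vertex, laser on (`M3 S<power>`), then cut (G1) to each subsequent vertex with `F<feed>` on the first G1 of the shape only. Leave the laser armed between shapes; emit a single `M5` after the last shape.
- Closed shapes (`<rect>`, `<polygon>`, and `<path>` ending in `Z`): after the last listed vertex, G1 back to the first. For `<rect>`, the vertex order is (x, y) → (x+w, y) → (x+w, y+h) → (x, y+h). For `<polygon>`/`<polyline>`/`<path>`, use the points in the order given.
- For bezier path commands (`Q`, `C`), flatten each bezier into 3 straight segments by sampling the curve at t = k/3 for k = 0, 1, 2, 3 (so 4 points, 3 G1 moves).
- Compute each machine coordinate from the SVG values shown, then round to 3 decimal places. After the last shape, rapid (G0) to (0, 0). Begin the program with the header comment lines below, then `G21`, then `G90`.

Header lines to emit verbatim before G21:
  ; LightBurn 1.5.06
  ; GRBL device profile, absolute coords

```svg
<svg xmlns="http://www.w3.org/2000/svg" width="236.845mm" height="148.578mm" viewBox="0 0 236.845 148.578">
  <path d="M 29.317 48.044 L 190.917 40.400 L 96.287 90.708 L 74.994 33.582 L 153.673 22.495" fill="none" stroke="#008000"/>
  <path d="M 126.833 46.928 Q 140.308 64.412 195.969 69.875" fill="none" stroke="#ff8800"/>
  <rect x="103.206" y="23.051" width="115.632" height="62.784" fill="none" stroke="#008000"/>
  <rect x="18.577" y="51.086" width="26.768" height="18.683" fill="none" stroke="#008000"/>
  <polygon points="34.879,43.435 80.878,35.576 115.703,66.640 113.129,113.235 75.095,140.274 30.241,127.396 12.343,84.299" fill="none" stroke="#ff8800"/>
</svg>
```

; LightBurn 1.5.06
; GRBL device profile, absolute coords
G21
G90
G0 X29.317 Y100.534
M3 S821
G1 X190.917 Y108.178 F1446
G1 X96.287 Y57.870
G1 X74.994 Y114.996
G1 X153.673 Y126.083
G0 X126.833 Y101.650
M3 S455
G1 X140.504 Y91.330 F1934
G1 X163.549 Y83.681
G1 X195.969 Y78.703
G0 X103.206 Y125.527
M3 S821
G1 X218.838 Y125.527 F1446
G1 X218.838 Y62.743
G1 X103.206 Y62.743
G1 X103.206 Y125.527
G0 X18.577 Y97.492
M3 S821
G1 X45.345 Y97.492 F1446
G1 X45.345 Y78.809
G1 X18.577 Y78.809
G1 X18.577 Y97.492
G0 X34.879 Y105.143
M3 S455
G1 X80.878 Y113.002 F1934
G1 X115.703 Y81.938
G1 X113.129 Y35.343
G1 X75.095 Y8.304
G1 X30.241 Y21.182
G1 X12.343 Y64.279
G1 X34.879 Y105.143
M5
G0 X0.000 Y0.000

1 u = 1 mm; y_m = 148.578 − y.

[1] `<path>` open polyline, #008000→cut S821 F1446: (29.317,100.534) → (190.917,108.178) → (96.287,57.870) → (74.994,114.996) → (153.673,126.083)

[2] `<path>` quadratic bezier, #ff8800→score S455 F1934: (126.833,101.650) → (140.504,91.330) → (163.549,83.681) → (195.969,78.703)

[3] `<rect>` rectangle, #008000→cut S821 F1446: (103.206,125.527) → (218.838,125.527) → (218.838,62.743) → (103.206,62.743) → (103.206,125.527) (closed)

[4] `<rect>` rectangle, #008000→cut S821 F1446: (18.577,97.492) → (45.345,97.492) → (45.345,78.809) → (18.577,78.809) → (18.577,97.492) (closed)

[5] `<polygon>` regular polygon, #ff8800→score S455 F1934: (34.879,105.143) → (80.878,113.002) → (115.703,81.938) → (113.129,35.343) → (75.095,8.304) → (30.241,21.182) → (12.343,64.279) → (34.879,105.143) (closed)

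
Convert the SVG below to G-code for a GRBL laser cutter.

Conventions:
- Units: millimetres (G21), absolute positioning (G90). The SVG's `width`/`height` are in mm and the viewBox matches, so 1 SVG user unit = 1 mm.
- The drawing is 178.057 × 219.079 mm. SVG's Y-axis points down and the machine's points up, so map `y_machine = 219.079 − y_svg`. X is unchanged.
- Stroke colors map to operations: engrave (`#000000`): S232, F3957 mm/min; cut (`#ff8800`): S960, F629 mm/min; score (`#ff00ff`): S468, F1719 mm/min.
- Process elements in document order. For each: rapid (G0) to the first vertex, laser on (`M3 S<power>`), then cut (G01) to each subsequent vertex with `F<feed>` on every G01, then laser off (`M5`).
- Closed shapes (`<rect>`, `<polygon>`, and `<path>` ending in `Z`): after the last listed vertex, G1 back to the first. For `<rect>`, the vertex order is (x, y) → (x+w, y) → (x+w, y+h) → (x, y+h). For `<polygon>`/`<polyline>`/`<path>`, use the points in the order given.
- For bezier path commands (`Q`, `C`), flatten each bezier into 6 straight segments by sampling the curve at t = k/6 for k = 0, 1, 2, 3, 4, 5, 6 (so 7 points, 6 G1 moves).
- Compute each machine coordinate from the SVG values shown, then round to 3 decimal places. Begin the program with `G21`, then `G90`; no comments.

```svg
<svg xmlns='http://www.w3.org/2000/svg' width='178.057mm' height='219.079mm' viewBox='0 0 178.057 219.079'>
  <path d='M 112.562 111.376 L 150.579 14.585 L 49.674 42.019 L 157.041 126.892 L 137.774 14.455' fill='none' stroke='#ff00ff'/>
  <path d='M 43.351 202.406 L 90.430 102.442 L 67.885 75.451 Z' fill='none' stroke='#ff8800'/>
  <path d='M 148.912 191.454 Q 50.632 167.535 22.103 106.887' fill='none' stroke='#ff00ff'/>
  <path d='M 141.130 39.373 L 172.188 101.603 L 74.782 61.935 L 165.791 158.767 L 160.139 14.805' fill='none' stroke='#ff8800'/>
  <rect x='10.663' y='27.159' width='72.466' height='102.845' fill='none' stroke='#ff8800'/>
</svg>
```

1 u = 1 mm; y_m = 219.079 − y.

[1] `<path>` open polyline, #ff00ff→score S468 F1719: (112.562,107.703) → (150.579,204.494) → (49.674,177.060) → (157.041,92.187) → (137.774,204.624)

[2] `<path>` closed polygon, #ff8800→cut S960 F629: (43.351,16.673) → (90.430,116.637) → (67.885,143.628) → (43.351,16.673) (closed)

[3] `<path>` quadratic bezier, #ff00ff→score S468 F1719: (148.912,27.625) → (118.090,36.618) → (91.142,47.652) → (68.070,60.726) → (48.872,75.841) → (33.550,92.996) → (22.103,112.192)

[4] `<path>` open polyline, #ff8800→cut S960 F629: (141.130,179.706) → (172.188,117.476) → (74.782,157.144) → (165.791,60.312) → (160.139,204.274)

[5] `<rect>` rectangle, #ff8800→cut S960 F629: (10.663,191.920) → (83.129,191.920) → (83.129,89.075) → (10.663,89.075) → (10.663,191.920) (closed)

G21
G90
G0 X112.562 Y107.703
M3 S468
G01 X150.579 Y204.494 F1719
G01 X49.674 Y177.060 F1719
G01 X157.041 Y92.187 F1719
G01 X137.774 Y204.624 F1719
M5
G0 X43.351 Y16.673
M3 S960
G01 X90.430 Y116.637 F629
G01 X67.885 Y143.628 F629
G01 X43.351 Y16.673 F629
M5
G0 X148.912 Y27.625
M3 S468
G01 X118.090 Y36.618 F1719
G01 X91.142 Y47.652 F1719
G01 X68.070 Y60.726 F1719
G01 X48.872 Y75.841 F1719
G01 X33.550 Y92.996 F1719
G01 X22.103 Y112.192 F1719
M5
G0 X141.130 Y179.706
M3 S960
G01 X172.188 Y117.476 F629
G01 X74.782 Y157.144 F629
G01 X165.791 Y60.312 F629
G01 X160.139 Y204.274 F629
M5
G0 X10.663 Y191.920
M3 S960
G01 X83.129 Y191.920 F629
G01 X83.129 Y89.075 F629
G01 X10.663 Y89.075 F629
G01 X10.663 Y191.920 F629
M5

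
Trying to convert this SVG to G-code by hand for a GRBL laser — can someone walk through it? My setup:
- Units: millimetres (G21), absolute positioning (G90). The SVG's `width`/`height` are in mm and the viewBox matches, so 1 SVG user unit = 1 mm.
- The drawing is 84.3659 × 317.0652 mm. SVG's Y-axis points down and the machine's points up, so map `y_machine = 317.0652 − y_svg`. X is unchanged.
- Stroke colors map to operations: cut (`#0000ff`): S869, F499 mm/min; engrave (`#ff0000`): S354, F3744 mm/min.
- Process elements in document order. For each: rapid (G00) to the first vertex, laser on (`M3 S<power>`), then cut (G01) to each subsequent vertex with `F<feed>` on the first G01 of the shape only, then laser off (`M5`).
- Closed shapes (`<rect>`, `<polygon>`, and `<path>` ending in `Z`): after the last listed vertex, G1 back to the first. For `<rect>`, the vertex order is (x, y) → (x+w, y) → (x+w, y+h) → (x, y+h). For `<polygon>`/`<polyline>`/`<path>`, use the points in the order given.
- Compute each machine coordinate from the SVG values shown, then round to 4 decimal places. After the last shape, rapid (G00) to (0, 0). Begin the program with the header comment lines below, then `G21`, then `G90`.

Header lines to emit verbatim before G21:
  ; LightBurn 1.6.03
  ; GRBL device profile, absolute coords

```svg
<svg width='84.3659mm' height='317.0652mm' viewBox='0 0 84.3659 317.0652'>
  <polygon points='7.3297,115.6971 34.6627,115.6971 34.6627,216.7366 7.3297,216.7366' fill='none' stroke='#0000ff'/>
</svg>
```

; LightBurn 1.6.03
; GRBL device profile, absolute coords
G21
G90
G00 X7.3297 Y201.3681
M3 S869
G01 X34.6627 Y201.3681 F499
G01 X34.6627 Y100.3286
G01 X7.3297 Y100.3286
G01 X7.3297 Y201.3681
M5
G00 X0.0000 Y0.0000

Since the viewBox matches the mm dimensions, user units are millimetres directly. The only transform is the Y-flip y_m = 317.0652 − y_svg.

Shape 1 is a rectangle drawn with `<polygon>`. Its stroke #0000ff means cut at S869, F499. After flipping Y the toolpath is (7.3297,201.3681) → (34.6627,201.3681) → (34.6627,100.3286) → (7.3297,100.3286) → (7.3297,201.3681), returning to the start.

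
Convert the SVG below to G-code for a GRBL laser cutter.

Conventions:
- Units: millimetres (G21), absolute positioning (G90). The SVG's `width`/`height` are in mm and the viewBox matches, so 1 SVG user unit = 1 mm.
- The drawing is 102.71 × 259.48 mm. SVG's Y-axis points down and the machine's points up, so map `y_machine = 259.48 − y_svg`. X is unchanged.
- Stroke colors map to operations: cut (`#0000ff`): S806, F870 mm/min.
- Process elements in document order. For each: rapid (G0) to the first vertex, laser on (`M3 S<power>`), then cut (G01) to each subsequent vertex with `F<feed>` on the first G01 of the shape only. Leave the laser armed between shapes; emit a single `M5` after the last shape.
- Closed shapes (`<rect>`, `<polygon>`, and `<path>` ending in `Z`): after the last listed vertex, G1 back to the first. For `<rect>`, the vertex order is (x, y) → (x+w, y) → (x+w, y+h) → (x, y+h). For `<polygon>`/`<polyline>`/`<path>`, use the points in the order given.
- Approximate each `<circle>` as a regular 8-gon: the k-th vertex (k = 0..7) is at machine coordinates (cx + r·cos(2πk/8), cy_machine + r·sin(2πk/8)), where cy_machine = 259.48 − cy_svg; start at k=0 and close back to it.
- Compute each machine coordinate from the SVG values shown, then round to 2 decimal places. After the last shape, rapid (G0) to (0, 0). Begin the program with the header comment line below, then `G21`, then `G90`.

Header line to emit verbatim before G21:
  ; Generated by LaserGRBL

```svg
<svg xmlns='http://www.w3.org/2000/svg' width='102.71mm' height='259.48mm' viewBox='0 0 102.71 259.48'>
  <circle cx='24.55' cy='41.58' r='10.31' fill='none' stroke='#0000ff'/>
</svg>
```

Since the viewBox matches the mm dimensions, user units are millimetres directly. The only transform is the Y-flip y_m = 259.48 − y_svg.

Shape 1 is a circle drawn with `<circle>`. Its stroke #0000ff means cut at S806, F870. After flipping Y the toolpath is (34.86,217.90) → (31.84,225.19) → (24.55,228.21) → (17.26,225.19) → (14.24,217.90) → (17.26,210.61) → (24.55,207.59) → (31.84,210.61) → (34.86,217.90), returning to the start.

; Generated by LaserGRBL
G21
G90
G0 X34.86 Y217.90
M3 S806
G01 X31.84 Y225.19 F870
G01 X24.55 Y228.21
G01 X17.26 Y225.19
G01 X14.24 Y217.90
G01 X17.26 Y210.61
G01 X24.55 Y207.59
G01 X31.84 Y210.61
G01 X34.86 Y217.90
M5
G0 X0.00 Y0.00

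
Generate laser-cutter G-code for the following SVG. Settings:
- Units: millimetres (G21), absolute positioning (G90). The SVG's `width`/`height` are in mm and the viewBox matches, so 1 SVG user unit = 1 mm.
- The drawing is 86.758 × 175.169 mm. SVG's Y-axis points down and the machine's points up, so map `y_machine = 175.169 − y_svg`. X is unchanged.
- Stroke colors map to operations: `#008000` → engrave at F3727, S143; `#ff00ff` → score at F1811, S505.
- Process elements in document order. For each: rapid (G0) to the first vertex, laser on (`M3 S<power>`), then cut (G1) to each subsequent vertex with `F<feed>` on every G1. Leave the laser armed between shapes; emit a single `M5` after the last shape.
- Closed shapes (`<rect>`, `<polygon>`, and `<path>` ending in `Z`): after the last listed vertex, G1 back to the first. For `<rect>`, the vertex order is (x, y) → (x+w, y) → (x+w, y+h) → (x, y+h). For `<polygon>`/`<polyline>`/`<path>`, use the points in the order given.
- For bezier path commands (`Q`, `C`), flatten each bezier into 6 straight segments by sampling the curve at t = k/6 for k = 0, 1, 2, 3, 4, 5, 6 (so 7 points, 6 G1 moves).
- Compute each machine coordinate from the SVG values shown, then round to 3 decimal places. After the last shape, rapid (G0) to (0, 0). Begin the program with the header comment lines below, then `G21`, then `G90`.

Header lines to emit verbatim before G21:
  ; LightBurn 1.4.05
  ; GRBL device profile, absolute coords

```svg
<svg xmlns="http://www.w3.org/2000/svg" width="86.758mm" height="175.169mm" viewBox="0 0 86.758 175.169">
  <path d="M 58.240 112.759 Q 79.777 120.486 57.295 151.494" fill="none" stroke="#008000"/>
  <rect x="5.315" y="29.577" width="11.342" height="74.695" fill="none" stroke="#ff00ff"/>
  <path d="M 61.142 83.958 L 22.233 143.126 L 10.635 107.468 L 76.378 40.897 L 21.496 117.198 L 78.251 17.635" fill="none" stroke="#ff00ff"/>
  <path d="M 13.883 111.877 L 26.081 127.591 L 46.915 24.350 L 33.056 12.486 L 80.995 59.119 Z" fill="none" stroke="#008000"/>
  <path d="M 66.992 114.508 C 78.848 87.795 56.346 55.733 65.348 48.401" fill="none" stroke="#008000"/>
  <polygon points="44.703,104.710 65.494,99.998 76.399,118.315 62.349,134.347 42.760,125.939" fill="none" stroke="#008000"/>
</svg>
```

1 u = 1 mm; y_m = 175.169 − y.

[1] `<path>` quadratic bezier, #008000→engrave S143 F3727: (58.240,62.410) → (64.196,59.188) → (67.707,54.672) → (68.772,48.863) → (67.392,41.760) → (63.566,33.364) → (57.295,23.675)

[2] `<rect>` rectangle, #ff00ff→score S505 F1811: (5.315,145.592) → (16.657,145.592) → (16.657,70.897) → (5.315,70.897) → (5.315,145.592) (closed)

[3] `<path>` open polyline, #ff00ff→score S505 F1811: (61.142,91.211) → (22.233,32.043) → (10.635,67.701) → (76.378,134.272) → (21.496,57.971) → (78.251,157.534)

[4] `<path>` closed polygon, #008000→engrave S143 F3727: (13.883,63.292) → (26.081,47.578) → (46.915,150.819) → (33.056,162.683) → (80.995,116.050) → (13.883,63.292) (closed)

[5] `<path>` cubic bezier, #008000→engrave S143 F3727: (66.992,60.661) → (70.362,74.324) → (69.835,88.043) → (67.240,100.982) → (64.408,112.307) → (63.167,121.180) → (65.348,126.768)

[6] `<polygon>` regular polygon, #008000→engrave S143 F3727: (44.703,70.459) → (65.494,75.171) → (76.399,56.854) → (62.349,40.822) → (42.760,49.230) → (44.703,70.459) (closed)

; LightBurn 1.4.05
; GRBL device profile, absolute coords
G21
G90
G0 X58.240 Y62.410
M3 S143
G1 X64.196 Y59.188 F3727
G1 X67.707 Y54.672 F3727
G1 X68.772 Y48.863 F3727
G1 X67.392 Y41.760 F3727
G1 X63.566 Y33.364 F3727
G1 X57.295 Y23.675 F3727
G0 X5.315 Y145.592
M3 S505
G1 X16.657 Y145.592 F1811
G1 X16.657 Y70.897 F1811
G1 X5.315 Y70.897 F1811
G1 X5.315 Y145.592 F1811
G0 X61.142 Y91.211
M3 S505
G1 X22.233 Y32.043 F1811
G1 X10.635 Y67.701 F1811
G1 X76.378 Y134.272 F1811
G1 X21.496 Y57.971 F1811
G1 X78.251 Y157.534 F1811
G0 X13.883 Y63.292
M3 S143
G1 X26.081 Y47.578 F3727
G1 X46.915 Y150.819 F3727
G1 X33.056 Y162.683 F3727
G1 X80.995 Y116.050 F3727
G1 X13.883 Y63.292 F3727
G0 X66.992 Y60.661
M3 S143
G1 X70.362 Y74.324 F3727
G1 X69.835 Y88.043 F3727
G1 X67.240 Y100.982 F3727
G1 X64.408 Y112.307 F3727
G1 X63.167 Y121.180 F3727
G1 X65.348 Y126.768 F3727
G0 X44.703 Y70.459
M3 S143
G1 X65.494 Y75.171 F3727
G1 X76.399 Y56.854 F3727
G1 X62.349 Y40.822 F3727
G1 X42.760 Y49.230 F3727
G1 X44.703 Y70.459 F3727
M5
G0 X0.000 Y0.000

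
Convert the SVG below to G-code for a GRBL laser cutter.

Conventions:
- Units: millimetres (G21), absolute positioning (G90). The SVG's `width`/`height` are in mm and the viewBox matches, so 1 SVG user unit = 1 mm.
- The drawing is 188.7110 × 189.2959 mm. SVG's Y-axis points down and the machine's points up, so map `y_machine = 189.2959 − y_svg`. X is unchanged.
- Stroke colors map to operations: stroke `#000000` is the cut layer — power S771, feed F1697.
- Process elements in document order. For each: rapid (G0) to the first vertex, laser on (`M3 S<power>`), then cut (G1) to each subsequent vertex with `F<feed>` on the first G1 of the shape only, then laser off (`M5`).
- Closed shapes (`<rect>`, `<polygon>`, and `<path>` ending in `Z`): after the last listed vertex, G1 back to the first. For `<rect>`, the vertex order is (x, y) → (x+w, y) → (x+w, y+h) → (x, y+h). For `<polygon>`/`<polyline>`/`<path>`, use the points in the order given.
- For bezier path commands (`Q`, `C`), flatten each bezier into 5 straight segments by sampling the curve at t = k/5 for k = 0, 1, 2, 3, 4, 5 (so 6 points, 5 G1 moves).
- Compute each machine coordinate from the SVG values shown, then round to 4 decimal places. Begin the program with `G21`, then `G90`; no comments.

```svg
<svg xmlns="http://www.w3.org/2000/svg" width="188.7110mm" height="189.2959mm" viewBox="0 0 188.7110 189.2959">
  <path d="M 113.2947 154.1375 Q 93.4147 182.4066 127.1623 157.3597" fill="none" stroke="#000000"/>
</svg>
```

G21
G90
G0 X113.2947 Y35.1584
M3 S771
G1 X107.4878 Y25.9834 F1697
G1 X105.9711 Y21.0737
G1 X108.7446 Y20.4292
G1 X115.8084 Y24.0501
G1 X127.1623 Y31.9362
M5

viewBox `0 0 188.7110 189.2959` with mm width/height → 1 unit = 1 mm. Flip: y_m = 189.2959 − y_svg.

**Shape 1** — `<path>` quadratic bezier, stroke `#000000` → cut (S771, F1697). Control points (SVG): P0=(113.2947,154.1375), P1=(93.4147,182.4066), P2=(127.1623,157.3597); sampled at t=k/5. Machine vertices: (113.2947,35.1584) → (107.4878,25.9834) → (105.9711,21.0737) → (108.7446,20.4292) → (115.8084,24.0501) → (127.1623,31.9362). Open path.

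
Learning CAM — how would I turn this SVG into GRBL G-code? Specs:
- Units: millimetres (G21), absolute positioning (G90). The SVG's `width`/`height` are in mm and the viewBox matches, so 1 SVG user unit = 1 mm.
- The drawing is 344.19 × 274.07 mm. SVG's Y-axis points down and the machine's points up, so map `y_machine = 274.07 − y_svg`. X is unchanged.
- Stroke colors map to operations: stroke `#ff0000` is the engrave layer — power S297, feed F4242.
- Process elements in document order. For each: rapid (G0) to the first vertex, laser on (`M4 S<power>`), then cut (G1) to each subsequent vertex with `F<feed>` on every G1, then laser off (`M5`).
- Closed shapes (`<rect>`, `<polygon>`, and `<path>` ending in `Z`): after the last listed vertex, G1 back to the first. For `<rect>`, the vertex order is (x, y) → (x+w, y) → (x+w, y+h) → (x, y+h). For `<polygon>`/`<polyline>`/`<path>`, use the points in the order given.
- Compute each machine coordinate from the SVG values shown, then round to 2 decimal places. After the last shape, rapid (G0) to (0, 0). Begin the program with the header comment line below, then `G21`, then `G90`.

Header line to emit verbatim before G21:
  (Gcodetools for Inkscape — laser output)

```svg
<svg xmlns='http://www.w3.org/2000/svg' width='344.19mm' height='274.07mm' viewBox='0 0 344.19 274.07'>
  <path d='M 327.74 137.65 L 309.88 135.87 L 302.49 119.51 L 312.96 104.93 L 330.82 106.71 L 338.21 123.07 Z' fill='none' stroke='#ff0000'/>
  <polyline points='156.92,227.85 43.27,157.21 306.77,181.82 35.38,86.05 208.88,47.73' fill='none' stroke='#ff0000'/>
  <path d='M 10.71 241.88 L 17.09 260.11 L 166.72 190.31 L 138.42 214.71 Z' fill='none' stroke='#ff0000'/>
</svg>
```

Since the viewBox matches the mm dimensions, user units are millimetres directly. The only transform is the Y-flip y_m = 274.07 − y_svg.

Shape 1 is a regular polygon drawn with `<path>`. Its stroke #ff0000 means engrave at S297, F4242. After flipping Y the toolpath is (327.74,136.42) → (309.88,138.20) → (302.49,154.56) → (312.96,169.14) → (330.82,167.36) → (338.21,151.00) → (327.74,136.42), returning to the start.

Shape 2 is a open polyline drawn with `<polyline>`. Its stroke #ff0000 means engrave at S297, F4242. After flipping Y the toolpath is (156.92,46.22) → (43.27,116.86) → (306.77,92.25) → (35.38,188.02) → (208.88,226.34).

Shape 3 is a closed polygon drawn with `<path>`. Its stroke #ff0000 means engrave at S297, F4242. After flipping Y the toolpath is (10.71,32.19) → (17.09,13.96) → (166.72,83.76) → (138.42,59.36) → (10.71,32.19), returning to the start.

(Gcodetools for Inkscape — laser output)
G21
G90
G0 X327.74 Y136.42
M4 S297
G1 X309.88 Y138.20 F4242
G1 X302.49 Y154.56 F4242
G1 X312.96 Y169.14 F4242
G1 X330.82 Y167.36 F4242
G1 X338.21 Y151.00 F4242
G1 X327.74 Y136.42 F4242
M5
G0 X156.92 Y46.22
M4 S297
G1 X43.27 Y116.86 F4242
G1 X306.77 Y92.25 F4242
G1 X35.38 Y188.02 F4242
G1 X208.88 Y226.34 F4242
M5
G0 X10.71 Y32.19
M4 S297
G1 X17.09 Y13.96 F4242
G1 X166.72 Y83.76 F4242
G1 X138.42 Y59.36 F4242
G1 X10.71 Y32.19 F4242
M5
G0 X0.00 Y0.00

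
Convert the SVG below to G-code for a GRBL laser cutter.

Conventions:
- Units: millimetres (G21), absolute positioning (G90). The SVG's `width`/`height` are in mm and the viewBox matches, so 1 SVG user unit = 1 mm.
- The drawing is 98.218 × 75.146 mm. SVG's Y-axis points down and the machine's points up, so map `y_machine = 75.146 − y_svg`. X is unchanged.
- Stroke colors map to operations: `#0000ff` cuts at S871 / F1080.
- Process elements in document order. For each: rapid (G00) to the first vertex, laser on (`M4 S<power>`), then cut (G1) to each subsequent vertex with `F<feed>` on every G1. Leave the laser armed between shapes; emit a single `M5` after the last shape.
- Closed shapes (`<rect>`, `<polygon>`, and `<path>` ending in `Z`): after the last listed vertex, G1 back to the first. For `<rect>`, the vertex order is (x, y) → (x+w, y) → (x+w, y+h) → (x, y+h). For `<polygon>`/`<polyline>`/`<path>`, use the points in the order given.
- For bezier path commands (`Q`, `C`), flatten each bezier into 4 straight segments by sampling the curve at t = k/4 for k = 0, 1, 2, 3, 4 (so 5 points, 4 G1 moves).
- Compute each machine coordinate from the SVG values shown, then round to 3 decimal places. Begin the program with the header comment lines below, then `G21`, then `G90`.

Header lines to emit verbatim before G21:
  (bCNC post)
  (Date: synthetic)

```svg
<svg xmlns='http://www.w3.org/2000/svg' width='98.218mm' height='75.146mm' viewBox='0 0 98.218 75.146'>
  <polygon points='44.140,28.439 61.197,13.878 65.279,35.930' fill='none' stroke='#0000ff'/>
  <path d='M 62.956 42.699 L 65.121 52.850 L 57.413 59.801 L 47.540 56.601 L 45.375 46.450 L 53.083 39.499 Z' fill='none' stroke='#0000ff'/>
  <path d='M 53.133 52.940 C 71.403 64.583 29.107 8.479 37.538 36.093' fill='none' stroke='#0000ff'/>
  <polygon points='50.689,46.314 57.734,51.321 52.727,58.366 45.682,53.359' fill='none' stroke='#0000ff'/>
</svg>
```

1 u = 1 mm; y_m = 75.146 − y.

[1] `<polygon>` regular polygon, #0000ff→cut S871 F1080: (44.140,46.707) → (61.197,61.268) → (65.279,39.216) → (44.140,46.707) (closed)

[2] `<path>` regular polygon, #0000ff→cut S871 F1080: (62.956,32.447) → (65.121,22.296) → (57.413,15.345) → (47.540,18.545) → (45.375,28.696) → (53.083,35.647) → (62.956,32.447) (closed)

[3] `<path>` cubic bezier, #0000ff→cut S871 F1080: (53.133,22.206) → (57.218,23.810) → (49.025,36.619) → (38.987,46.433) → (37.538,39.053)

[4] `<polygon>` regular polygon, #0000ff→cut S871 F1080: (50.689,28.832) → (57.734,23.825) → (52.727,16.780) → (45.682,21.787) → (50.689,28.832) (closed)

(bCNC post)
(Date: synthetic)
G21
G90
G00 X44.140 Y46.707
M4 S871
G1 X61.197 Y61.268 F1080
G1 X65.279 Y39.216 F1080
G1 X44.140 Y46.707 F1080
G00 X62.956 Y32.447
M4 S871
G1 X65.121 Y22.296 F1080
G1 X57.413 Y15.345 F1080
G1 X47.540 Y18.545 F1080
G1 X45.375 Y28.696 F1080
G1 X53.083 Y35.647 F1080
G1 X62.956 Y32.447 F1080
G00 X53.133 Y22.206
M4 S871
G1 X57.218 Y23.810 F1080
G1 X49.025 Y36.619 F1080
G1 X38.987 Y46.433 F1080
G1 X37.538 Y39.053 F1080
G00 X50.689 Y28.832
M4 S871
G1 X57.734 Y23.825 F1080
G1 X52.727 Y16.780 F1080
G1 X45.682 Y21.787 F1080
G1 X50.689 Y28.832 F1080
M5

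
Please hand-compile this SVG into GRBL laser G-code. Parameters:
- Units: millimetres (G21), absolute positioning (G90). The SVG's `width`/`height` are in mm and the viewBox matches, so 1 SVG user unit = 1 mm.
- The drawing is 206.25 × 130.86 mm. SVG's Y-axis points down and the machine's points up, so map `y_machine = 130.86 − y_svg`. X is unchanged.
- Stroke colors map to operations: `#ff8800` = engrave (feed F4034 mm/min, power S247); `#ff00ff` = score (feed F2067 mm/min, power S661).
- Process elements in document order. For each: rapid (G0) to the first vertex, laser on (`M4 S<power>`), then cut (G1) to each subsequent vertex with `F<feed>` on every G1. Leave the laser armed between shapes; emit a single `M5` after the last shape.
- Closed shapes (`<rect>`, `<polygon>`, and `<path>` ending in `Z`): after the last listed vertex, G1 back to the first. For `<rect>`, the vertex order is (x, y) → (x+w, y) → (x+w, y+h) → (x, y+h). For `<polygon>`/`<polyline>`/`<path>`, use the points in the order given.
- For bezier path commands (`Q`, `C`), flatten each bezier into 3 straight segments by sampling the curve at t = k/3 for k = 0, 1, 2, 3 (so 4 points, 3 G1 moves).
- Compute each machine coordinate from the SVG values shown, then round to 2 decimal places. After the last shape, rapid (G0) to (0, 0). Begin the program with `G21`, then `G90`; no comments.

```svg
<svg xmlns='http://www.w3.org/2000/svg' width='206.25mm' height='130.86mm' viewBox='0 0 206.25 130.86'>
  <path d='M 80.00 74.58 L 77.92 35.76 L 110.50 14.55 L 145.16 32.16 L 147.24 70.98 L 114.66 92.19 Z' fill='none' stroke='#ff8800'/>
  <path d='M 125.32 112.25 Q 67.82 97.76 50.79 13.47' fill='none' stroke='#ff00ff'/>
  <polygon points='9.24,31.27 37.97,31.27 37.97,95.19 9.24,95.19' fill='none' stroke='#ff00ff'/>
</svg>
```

G21
G90
G0 X80.00 Y56.28
M4 S247
G1 X77.92 Y95.10 F4034
G1 X110.50 Y116.31 F4034
G1 X145.16 Y98.70 F4034
G1 X147.24 Y59.88 F4034
G1 X114.66 Y38.67 F4034
G1 X80.00 Y56.28 F4034
G0 X125.32 Y18.61
M4 S661
G1 X91.48 Y36.03 F2067
G1 X66.64 Y68.95 F2067
G1 X50.79 Y117.39 F2067
G0 X9.24 Y99.59
M4 S661
G1 X37.97 Y99.59 F2067
G1 X37.97 Y35.67 F2067
G1 X9.24 Y35.67 F2067
G1 X9.24 Y99.59 F2067
M5
G0 X0.00 Y0.00

1 u = 1 mm; y_m = 130.86 − y.

[1] `<path>` regular polygon, #ff8800→engrave S247 F4034: (80.00,56.28) → (77.92,95.10) → (110.50,116.31) → (145.16,98.70) → (147.24,59.88) → (114.66,38.67) → (80.00,56.28) (closed)

[2] `<path>` quadratic bezier, #ff00ff→score S661 F2067: (125.32,18.61) → (91.48,36.03) → (66.64,68.95) → (50.79,117.39)

[3] `<polygon>` rectangle, #ff00ff→score S661 F2067: (9.24,99.59) → (37.97,99.59) → (37.97,35.67) → (9.24,35.67) → (9.24,99.59) (closed)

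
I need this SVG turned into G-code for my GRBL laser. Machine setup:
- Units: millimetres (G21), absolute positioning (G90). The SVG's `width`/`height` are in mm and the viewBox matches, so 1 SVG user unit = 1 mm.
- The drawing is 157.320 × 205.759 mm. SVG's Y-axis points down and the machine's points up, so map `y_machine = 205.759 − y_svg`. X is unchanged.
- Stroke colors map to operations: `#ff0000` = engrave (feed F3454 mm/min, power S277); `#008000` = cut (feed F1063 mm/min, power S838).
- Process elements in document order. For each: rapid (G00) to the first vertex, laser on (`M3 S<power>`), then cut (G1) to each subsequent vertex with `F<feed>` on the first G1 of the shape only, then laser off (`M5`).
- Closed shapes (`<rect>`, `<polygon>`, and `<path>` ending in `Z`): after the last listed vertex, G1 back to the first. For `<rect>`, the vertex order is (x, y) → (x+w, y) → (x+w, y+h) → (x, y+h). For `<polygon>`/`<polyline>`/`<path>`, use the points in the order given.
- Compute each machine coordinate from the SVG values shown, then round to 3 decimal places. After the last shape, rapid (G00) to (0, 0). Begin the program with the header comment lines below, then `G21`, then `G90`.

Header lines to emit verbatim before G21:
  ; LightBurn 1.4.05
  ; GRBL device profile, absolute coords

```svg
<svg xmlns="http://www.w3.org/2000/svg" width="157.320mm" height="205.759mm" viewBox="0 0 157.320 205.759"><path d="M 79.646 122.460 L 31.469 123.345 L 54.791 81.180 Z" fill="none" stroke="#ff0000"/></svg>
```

; LightBurn 1.4.05
; GRBL device profile, absolute coords
G21
G90
G00 X79.646 Y83.299
M3 S277
G1 X31.469 Y82.414 F3454
G1 X54.791 Y124.579
G1 X79.646 Y83.299
M5
G00 X0.000 Y0.000

Since the viewBox matches the mm dimensions, user units are millimetres directly. The only transform is the Y-flip y_m = 205.759 − y_svg.

Shape 1 is a regular polygon drawn with `<path>`. Its stroke #ff0000 means engrave at S277, F3454. After flipping Y the toolpath is (79.646,83.299) → (31.469,82.414) → (54.791,124.579) → (79.646,83.299), returning to the start.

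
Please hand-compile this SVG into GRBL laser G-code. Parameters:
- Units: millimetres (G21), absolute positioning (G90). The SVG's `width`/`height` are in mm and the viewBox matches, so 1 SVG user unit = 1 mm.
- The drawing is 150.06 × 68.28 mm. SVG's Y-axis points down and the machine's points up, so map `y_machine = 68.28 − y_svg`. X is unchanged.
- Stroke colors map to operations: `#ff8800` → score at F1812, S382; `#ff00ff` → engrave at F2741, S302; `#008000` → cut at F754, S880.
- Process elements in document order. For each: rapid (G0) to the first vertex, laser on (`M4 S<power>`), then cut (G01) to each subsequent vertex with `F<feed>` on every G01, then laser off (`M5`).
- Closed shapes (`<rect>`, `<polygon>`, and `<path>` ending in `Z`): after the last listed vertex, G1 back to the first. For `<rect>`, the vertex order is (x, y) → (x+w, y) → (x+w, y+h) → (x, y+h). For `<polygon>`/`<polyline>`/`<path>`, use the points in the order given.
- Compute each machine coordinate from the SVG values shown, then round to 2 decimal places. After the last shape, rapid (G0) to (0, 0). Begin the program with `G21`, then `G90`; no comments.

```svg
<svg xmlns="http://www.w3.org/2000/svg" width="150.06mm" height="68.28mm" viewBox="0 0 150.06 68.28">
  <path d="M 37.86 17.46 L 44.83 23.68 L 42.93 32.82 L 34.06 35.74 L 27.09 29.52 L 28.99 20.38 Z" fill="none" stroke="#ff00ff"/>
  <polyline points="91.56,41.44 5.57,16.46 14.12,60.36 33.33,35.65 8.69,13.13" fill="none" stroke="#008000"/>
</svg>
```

G21
G90
G0 X37.86 Y50.82
M4 S302
G01 X44.83 Y44.60 F2741
G01 X42.93 Y35.46 F2741
G01 X34.06 Y32.54 F2741
G01 X27.09 Y38.76 F2741
G01 X28.99 Y47.90 F2741
G01 X37.86 Y50.82 F2741
M5
G0 X91.56 Y26.84
M4 S880
G01 X5.57 Y51.82 F754
G01 X14.12 Y7.92 F754
G01 X33.33 Y32.63 F754
G01 X8.69 Y55.15 F754
M5
G0 X0.00 Y0.00

Since the viewBox matches the mm dimensions, user units are millimetres directly. The only transform is the Y-flip y_m = 68.28 − y_svg.

Shape 1 is a regular polygon drawn with `<path>`. Its stroke #ff00ff means engrave at S302, F2741. After flipping Y the toolpath is (37.86,50.82) → (44.83,44.60) → (42.93,35.46) → (34.06,32.54) → (27.09,38.76) → (28.99,47.90) → (37.86,50.82), returning to the start.

Shape 2 is a open polyline drawn with `<polyline>`. Its stroke #008000 means cut at S880, F754. After flipping Y the toolpath is (91.56,26.84) → (5.57,51.82) → (14.12,7.92) → (33.33,32.63) → (8.69,55.15).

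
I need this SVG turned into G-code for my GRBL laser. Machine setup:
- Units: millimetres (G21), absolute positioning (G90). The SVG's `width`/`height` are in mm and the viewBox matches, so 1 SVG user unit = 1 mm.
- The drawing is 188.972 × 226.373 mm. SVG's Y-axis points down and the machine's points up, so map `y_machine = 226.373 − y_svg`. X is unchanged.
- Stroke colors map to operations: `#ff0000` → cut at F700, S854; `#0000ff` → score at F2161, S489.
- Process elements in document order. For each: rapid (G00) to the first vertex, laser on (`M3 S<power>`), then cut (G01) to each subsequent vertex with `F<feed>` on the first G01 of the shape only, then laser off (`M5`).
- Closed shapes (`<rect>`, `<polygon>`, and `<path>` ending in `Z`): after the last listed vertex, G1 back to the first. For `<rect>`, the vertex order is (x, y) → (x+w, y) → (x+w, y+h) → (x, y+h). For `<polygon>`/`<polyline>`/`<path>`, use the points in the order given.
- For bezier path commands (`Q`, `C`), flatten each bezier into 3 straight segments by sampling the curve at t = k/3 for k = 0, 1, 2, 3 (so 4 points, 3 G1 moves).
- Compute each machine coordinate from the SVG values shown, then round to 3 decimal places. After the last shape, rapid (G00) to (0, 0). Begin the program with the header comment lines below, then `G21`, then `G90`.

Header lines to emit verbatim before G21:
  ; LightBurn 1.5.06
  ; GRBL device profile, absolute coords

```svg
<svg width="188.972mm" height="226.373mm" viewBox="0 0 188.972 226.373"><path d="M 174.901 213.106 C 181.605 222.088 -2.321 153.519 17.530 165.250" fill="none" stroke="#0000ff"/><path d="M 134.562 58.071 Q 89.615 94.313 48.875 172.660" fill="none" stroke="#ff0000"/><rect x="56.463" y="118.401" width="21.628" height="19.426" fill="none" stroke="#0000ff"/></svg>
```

; LightBurn 1.5.06
; GRBL device profile, absolute coords
G21
G90
G00 X174.901 Y13.267
M3 S489
G01 X132.669 Y24.289 F2161
G01 X50.997 Y51.934
G01 X17.530 Y61.123
M5
G00 X134.562 Y168.302
M3 S854
G01 X105.065 Y139.462 F700
G01 X76.502 Y101.266
G01 X48.875 Y53.713
M5
G00 X56.463 Y107.972
M3 S489
G01 X78.091 Y107.972 F2161
G01 X78.091 Y88.546
G01 X56.463 Y88.546
G01 X56.463 Y107.972
M5
G00 X0.000 Y0.000

Since the viewBox matches the mm dimensions, user units are millimetres directly. The only transform is the Y-flip y_m = 226.373 − y_svg.

Shape 1 is a cubic bezier drawn with `<path>`. Its stroke #0000ff means score at S489, F2161. After flipping Y the toolpath is (174.901,13.267) → (132.669,24.289) → (50.997,51.934) → (17.530,61.123).

Shape 2 is a quadratic bezier drawn with `<path>`. Its stroke #ff0000 means cut at S854, F700. After flipping Y the toolpath is (134.562,168.302) → (105.065,139.462) → (76.502,101.266) → (48.875,53.713).

Shape 3 is a rectangle drawn with `<rect>`. Its stroke #0000ff means score at S489, F2161. After flipping Y the toolpath is (56.463,107.972) → (78.091,107.972) → (78.091,88.546) → (56.463,88.546) → (56.463,107.972), returning to the start.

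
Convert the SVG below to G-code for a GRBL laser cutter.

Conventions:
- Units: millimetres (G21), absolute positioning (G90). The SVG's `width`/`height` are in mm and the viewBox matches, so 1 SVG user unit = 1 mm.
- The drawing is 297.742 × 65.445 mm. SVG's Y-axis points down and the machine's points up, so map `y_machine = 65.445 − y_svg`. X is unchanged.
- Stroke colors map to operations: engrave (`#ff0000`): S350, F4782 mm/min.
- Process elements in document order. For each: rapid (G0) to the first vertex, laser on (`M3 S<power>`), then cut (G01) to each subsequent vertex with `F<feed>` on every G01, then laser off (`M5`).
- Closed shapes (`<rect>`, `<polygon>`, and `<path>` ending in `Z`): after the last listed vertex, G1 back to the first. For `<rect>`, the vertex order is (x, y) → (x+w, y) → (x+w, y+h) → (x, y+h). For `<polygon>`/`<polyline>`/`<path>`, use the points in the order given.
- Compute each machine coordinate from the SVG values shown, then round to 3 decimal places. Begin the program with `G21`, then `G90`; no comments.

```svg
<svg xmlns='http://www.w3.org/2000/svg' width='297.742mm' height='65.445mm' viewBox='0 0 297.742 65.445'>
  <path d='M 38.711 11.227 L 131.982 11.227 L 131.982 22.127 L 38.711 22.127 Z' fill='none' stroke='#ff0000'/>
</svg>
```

G21
G90
G0 X38.711 Y54.218
M3 S350
G01 X131.982 Y54.218 F4782
G01 X131.982 Y43.318 F4782
G01 X38.711 Y43.318 F4782
G01 X38.711 Y54.218 F4782
M5

1 u = 1 mm; y_m = 65.445 − y.

[1] `<path>` rectangle, #ff0000→engrave S350 F4782: (38.711,54.218) → (131.982,54.218) → (131.982,43.318) → (38.711,43.318) → (38.711,54.218) (closed)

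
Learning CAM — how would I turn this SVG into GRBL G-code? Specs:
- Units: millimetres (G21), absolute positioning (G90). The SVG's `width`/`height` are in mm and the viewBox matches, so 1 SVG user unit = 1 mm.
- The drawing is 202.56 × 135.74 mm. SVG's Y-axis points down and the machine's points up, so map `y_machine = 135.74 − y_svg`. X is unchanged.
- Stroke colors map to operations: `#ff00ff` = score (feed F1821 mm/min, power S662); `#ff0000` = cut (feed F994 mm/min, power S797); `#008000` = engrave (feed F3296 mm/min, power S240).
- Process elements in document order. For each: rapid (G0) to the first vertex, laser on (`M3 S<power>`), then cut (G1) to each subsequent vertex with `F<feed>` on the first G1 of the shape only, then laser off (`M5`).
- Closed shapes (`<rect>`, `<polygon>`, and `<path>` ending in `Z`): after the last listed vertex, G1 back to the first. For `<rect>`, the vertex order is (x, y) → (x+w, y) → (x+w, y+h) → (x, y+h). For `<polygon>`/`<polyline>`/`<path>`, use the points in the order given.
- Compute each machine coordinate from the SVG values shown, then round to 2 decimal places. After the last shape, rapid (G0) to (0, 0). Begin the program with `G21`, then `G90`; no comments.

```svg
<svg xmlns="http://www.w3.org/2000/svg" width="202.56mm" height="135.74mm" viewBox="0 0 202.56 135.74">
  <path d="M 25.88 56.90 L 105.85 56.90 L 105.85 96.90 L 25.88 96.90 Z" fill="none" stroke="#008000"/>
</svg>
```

Since the viewBox matches the mm dimensions, user units are millimetres directly. The only transform is the Y-flip y_m = 135.74 − y_svg.

Shape 1 is a rectangle drawn with `<path>`. Its stroke #008000 means engrave at S240, F3296. After flipping Y the toolpath is (25.88,78.84) → (105.85,78.84) → (105.85,38.84) → (25.88,38.84) → (25.88,78.84), returning to the start.

G21
G90
G0 X25.88 Y78.84
M3 S240
G1 X105.85 Y78.84 F3296
G1 X105.85 Y38.84
G1 X25.88 Y38.84
G1 X25.88 Y78.84
M5
G0 X0.00 Y0.00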